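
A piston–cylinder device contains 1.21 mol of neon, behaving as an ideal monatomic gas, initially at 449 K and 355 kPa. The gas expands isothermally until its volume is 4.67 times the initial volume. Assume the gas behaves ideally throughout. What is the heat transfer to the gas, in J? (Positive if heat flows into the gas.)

6960 J

V₁ = nRT₁/P₁ = 1.21×8.314×449/355 = 12.7 L.
Isothermal: T stays 449 K; PV = const ⇒ V₂ = 59.4 L, P₂ = 76.0 kPa.
ΔU = 0 (ideal gas, T constant).
W = nRT ln(V₂/V₁) = 1.21×8.314×449×ln(4.67) = 6960 J.
Q = ΔU + W = 6960 J.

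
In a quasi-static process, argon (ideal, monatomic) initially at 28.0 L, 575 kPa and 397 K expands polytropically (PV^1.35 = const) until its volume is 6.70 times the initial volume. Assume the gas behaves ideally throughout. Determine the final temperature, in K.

204 K

Polytropic n=1.35: T₂ = T₁(V₁/V₂)^(n−1) = 397×(0.149)^0.35 = 204 K; P₂ = P₁(V₁/V₂)^n = 44.1 kPa.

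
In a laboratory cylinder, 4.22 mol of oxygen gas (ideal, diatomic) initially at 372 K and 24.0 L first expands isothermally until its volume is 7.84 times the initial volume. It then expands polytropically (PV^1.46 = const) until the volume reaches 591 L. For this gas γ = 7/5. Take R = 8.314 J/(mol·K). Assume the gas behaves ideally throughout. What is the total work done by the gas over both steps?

38500 J

P₁ = nRT₁/V₁ = 4.22×8.314×372/24.0 = 544 kPa.
Step 1 — Isothermal: T stays 372 K; PV = const ⇒ V₂ = 188 L, P₂ = 69.4 kPa.
ΔU = 0 (ideal gas, T constant).
W = nRT ln(V₂/V₁) = 4.22×8.314×372×ln(7.84) = 26900 J.
Q = ΔU + W = 26900 J.
State after step 1: P = 69.4 kPa, V = 188 L, T = 372 K.
Step 2 — Polytropic n=1.46: T₂ = T₁(V₁/V₂)^(n−1) = 372×(0.318)^0.46 = 220 K; P₂ = P₁(V₁/V₂)^n = 13.0 kPa.
W = (P₁V₁−P₂V₂)/(n−1) = (69.4×188−13.0×591)/0.46 = 11600 J.
ΔU = nCvΔT = 4.22×20.8×(220−372) = -13400 J.
Q = ΔU + W = -1740 J.
Net over both steps: W = 38500 J, Q = 25100 J, ΔU = -13400 J.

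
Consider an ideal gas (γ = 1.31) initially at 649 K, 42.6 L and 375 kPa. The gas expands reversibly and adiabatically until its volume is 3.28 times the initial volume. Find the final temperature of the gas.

Adiabatic: TV^(γ−1) = const ⇒ T₂ = 649×(0.305)^0.310 = 449 K; PV^γ = const ⇒ P₂ = 79.1 kPa.

449 K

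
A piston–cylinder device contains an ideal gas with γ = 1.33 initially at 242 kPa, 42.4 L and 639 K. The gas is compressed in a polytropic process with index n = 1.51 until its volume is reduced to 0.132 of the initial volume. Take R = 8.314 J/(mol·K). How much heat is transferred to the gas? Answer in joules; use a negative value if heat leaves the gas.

n = P₁V₁/(RT₁) = 242×42.4/(8.314×639) = 1.93 mol.
Polytropic n=1.51: T₂ = T₁(V₁/V₂)^(n−1) = 639×(7.58)^0.51 = 1790 K; P₂ = P₁(V₁/V₂)^n = 5150 kPa.
W = (P₁V₁−P₂V₂)/(n−1) = (242×42.4−5150×5.60)/0.51 = -36400 J.
ΔU = nCvΔT = 1.93×25.2×(1790−639) = 56200 J.
Q = ΔU + W = 19800 J.

19800 J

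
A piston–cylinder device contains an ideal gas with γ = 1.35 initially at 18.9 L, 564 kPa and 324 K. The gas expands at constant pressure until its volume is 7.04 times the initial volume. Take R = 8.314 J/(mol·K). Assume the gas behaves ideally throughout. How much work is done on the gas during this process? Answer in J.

-64400 J

n = P₁V₁/(RT₁) = 564×18.9/(8.314×324) = 3.96 mol.
Isobaric: P stays 564 kPa; V/T = const ⇒ T₂ = 2280 K, V₂ = 133 L.
W = PΔV = 564×(133−18.9) kPa·L = 64400 J.
Work done on the gas = −W_by = -64400 J.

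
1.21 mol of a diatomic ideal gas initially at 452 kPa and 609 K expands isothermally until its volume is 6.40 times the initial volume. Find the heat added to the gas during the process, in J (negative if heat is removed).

V₁ = nRT₁/P₁ = 1.21×8.314×609/452 = 13.6 L.
Isothermal: T stays 609 K; PV = const ⇒ V₂ = 86.7 L, P₂ = 70.6 kPa.
ΔU = 0 (ideal gas, T constant).
W = nRT ln(V₂/V₁) = 1.21×8.314×609×ln(6.40) = 11400 J.
Q = ΔU + W = 11400 J.

11400 J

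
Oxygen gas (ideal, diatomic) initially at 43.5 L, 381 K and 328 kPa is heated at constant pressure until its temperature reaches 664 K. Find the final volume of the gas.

Isobaric: P stays 328 kPa; V/T = const ⇒ T₂ = 664 K, V₂ = 75.8 L.

75.8 L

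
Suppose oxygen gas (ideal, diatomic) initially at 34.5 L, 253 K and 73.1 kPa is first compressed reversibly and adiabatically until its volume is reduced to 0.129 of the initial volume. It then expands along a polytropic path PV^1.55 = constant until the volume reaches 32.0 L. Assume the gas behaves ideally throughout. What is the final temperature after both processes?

194 K

n = P₁V₁/(RT₁) = 73.1×34.5/(8.314×253) = 1.20 mol.
Step 1 — Adiabatic: TV^(γ−1) = const ⇒ T₂ = 253×(7.75)^0.400 = 574 K; PV^γ = const ⇒ P₂ = 1290 kPa.
ΔU = nCvΔT = 1.20×20.8×(574−253) = 8000 J.
Q = 0 for an adiabatic process, so W = −ΔU = -8000 J.
State after step 1: P = 1290 kPa, V = 4.45 L, T = 574 K.
Step 2 — Polytropic n=1.55: T₂ = T₁(V₁/V₂)^(n−1) = 574×(0.139)^0.55 = 194 K; P₂ = P₁(V₁/V₂)^n = 60.4 kPa.
W = (P₁V₁−P₂V₂)/(n−1) = (1290×4.45−60.4×32.0)/0.55 = 6890 J.
ΔU = nCvΔT = 1.20×20.8×(194−574) = -9470 J.
Q = ΔU + W = -2580 J.
Net over both steps: W = -1110 J, Q = -2580 J, ΔU = -1470 J.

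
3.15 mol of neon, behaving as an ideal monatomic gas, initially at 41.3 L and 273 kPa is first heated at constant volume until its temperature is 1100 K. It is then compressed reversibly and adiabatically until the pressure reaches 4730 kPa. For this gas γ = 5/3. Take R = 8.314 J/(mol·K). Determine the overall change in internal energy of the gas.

76000 J

T₁ = P₁V₁/(nR) = 273×41.3/(3.15×8.314) = 431 K.
Step 1 — Isochoric: V stays 41.3 L; P/T = const ⇒ T₂ = 1100 K, P₂ = 698 kPa.
W = 0 (no volume change).
ΔU = nCvΔT = 3.15×12.5×(1100−431) = 26300 J.
Q = ΔU = 26300 J.
State after step 1: P = 698 kPa, V = 41.3 L, T = 1100 K.
Step 2 — Adiabatic: T₂/T₁ = (P₂/P₁)^((γ−1)/γ) ⇒ T₂ = 1100×(6.78)^0.400 = 2370 K; V₂ = 13.1 L.
ΔU = nCvΔT = 3.15×12.5×(2370−1100) = 49700 J.
Q = 0 for an adiabatic process, so W = −ΔU = -49700 J.
Net over both steps: W = -49700 J, Q = 26300 J, ΔU = 76000 J.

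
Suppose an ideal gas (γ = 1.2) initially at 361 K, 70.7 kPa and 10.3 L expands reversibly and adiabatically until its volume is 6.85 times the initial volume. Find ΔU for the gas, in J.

-1160 J

n = P₁V₁/(RT₁) = 70.7×10.3/(8.314×361) = 0.243 mol.
Adiabatic: TV^(γ−1) = const ⇒ T₂ = 361×(0.146)^0.200 = 246 K; PV^γ = const ⇒ P₂ = 7.02 kPa.
For an ideal gas ΔU = nCvΔT with Cv = R/(γ−1) = 41.6 J/(mol·K).
ΔU = 0.243×41.6×(246−361) = -1160 J.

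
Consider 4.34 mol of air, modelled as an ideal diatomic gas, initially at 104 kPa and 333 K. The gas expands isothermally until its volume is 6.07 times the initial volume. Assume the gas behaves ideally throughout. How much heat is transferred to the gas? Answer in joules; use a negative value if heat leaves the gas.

V₁ = nRT₁/P₁ = 4.34×8.314×333/104 = 116 L.
Isothermal: T stays 333 K; PV = const ⇒ V₂ = 701 L, P₂ = 17.1 kPa.
ΔU = 0 (ideal gas, T constant).
W = nRT ln(V₂/V₁) = 4.34×8.314×333×ln(6.07) = 21700 J.
Q = ΔU + W = 21700 J.

21700 J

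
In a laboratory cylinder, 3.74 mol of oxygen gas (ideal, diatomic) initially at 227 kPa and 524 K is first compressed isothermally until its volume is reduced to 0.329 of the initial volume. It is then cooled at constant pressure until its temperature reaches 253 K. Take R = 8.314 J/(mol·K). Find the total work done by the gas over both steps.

V₁ = nRT₁/P₁ = 3.74×8.314×524/227 = 71.8 L.
Step 1 — Isothermal: T stays 524 K; PV = const ⇒ V₂ = 23.6 L, P₂ = 690 kPa.
ΔU = 0 (ideal gas, T constant).
W = nRT ln(V₂/V₁) = 3.74×8.314×524×ln(0.329) = -18100 J.
Q = ΔU + W = -18100 J.
State after step 1: P = 690 kPa, V = 23.6 L, T = 524 K.
Step 2 — Isobaric: P stays 690 kPa; V/T = const ⇒ T₂ = 253 K, V₂ = 11.4 L.
W = PΔV = 690×(11.4−23.6) kPa·L = -8430 J.
ΔU = nCvΔT = 3.74×20.8×(253−524) = -21100 J.
Q = ΔU + W = nCpΔT = -29500 J.
Net over both steps: W = -26500 J, Q = -47600 J, ΔU = -21100 J.

-26500 J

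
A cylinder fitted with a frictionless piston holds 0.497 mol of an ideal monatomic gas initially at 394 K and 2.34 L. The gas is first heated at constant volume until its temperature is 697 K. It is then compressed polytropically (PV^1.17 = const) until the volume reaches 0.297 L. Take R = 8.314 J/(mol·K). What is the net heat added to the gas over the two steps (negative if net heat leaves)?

-3430 J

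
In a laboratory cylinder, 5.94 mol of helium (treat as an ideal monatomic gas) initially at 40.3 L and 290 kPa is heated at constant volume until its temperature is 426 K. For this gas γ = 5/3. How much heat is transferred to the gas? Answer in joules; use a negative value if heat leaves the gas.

14000 J

T₁ = P₁V₁/(nR) = 290×40.3/(5.94×8.314) = 237 K.
Isochoric: V stays 40.3 L; P/T = const ⇒ T₂ = 426 K, P₂ = 522 kPa.
W = 0 (no volume change).
ΔU = nCvΔT = 5.94×12.5×(426−237) = 14000 J.
Q = ΔU = 14000 J.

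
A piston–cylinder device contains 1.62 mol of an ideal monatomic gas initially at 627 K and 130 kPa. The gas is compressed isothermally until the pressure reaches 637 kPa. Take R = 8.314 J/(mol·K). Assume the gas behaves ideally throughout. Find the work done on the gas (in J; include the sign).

V₁ = nRT₁/P₁ = 1.62×8.314×627/130 = 65.0 L.
Isothermal: T stays 627 K; PV = const ⇒ V₂ = 13.3 L, P₂ = 637 kPa.
W = nRT ln(V₂/V₁) = 1.62×8.314×627×ln(0.204) = -13400 J.
Work done on the gas = −W_by = 13400 J.

13400 J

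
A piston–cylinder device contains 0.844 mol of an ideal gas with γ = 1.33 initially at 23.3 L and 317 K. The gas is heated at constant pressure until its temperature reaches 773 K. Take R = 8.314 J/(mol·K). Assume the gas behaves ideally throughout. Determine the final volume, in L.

P₁ = nRT₁/V₁ = 0.844×8.314×317/23.3 = 95.5 kPa.
Isobaric: P stays 95.5 kPa; V/T = const ⇒ T₂ = 773 K, V₂ = 56.8 L.

56.8 L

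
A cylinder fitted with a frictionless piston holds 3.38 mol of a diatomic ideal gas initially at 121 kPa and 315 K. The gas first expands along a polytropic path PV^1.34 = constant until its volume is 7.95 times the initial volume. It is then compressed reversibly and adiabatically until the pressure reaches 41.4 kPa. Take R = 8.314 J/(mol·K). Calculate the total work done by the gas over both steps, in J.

V₁ = nRT₁/P₁ = 3.38×8.314×315/121 = 73.2 L.
Step 1 — Polytropic n=1.34: T₂ = T₁(V₁/V₂)^(n−1) = 315×(0.126)^0.34 = 156 K; P₂ = P₁(V₁/V₂)^n = 7.52 kPa.
W = (P₁V₁−P₂V₂)/(n−1) = (121×73.2−7.52×582)/0.34 = 13200 J.
ΔU = nCvΔT = 3.38×20.8×(156−315) = -11200 J.
Q = ΔU + W = 1980 J.
State after step 1: P = 7.52 kPa, V = 582 L, T = 156 K.
Step 2 — Adiabatic: T₂/T₁ = (P₂/P₁)^((γ−1)/γ) ⇒ T₂ = 156×(5.50)^0.286 = 253 K; V₂ = 172 L.
ΔU = nCvΔT = 3.38×20.8×(253−156) = 6870 J.
Q = 0 for an adiabatic process, so W = −ΔU = -6870 J.
Net over both steps: W = 6300 J, Q = 1980 J, ΔU = -4330 J.

6300 J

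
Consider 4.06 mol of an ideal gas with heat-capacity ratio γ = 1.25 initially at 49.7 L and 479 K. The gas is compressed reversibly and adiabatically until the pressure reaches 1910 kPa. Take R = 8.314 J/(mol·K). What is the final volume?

P₁ = nRT₁/V₁ = 4.06×8.314×479/49.7 = 325 kPa.
Adiabatic: T₂/T₁ = (P₂/P₁)^((γ−1)/γ) ⇒ T₂ = 479×(5.87)^0.200 = 682 K; V₂ = 12.1 L.

12.1 L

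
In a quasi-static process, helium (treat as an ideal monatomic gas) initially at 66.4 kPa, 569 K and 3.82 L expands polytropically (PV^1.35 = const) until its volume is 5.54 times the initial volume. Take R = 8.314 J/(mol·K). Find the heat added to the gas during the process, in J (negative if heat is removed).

n = P₁V₁/(RT₁) = 66.4×3.82/(8.314×569) = 0.0536 mol.
Polytropic n=1.35: T₂ = T₁(V₁/V₂)^(n−1) = 569×(0.181)^0.35 = 313 K; P₂ = P₁(V₁/V₂)^n = 6.58 kPa.
W = (P₁V₁−P₂V₂)/(n−1) = (66.4×3.82−6.58×21.2)/0.35 = 327 J.
ΔU = nCvΔT = 0.0536×12.5×(313−569) = -171 J.
Q = ΔU + W = 155 J.

155 J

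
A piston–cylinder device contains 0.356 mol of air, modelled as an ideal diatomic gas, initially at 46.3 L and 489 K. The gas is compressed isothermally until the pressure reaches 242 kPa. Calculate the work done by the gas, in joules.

P₁ = nRT₁/V₁ = 0.356×8.314×489/46.3 = 31.3 kPa.
Isothermal: T stays 489 K; PV = const ⇒ V₂ = 5.98 L, P₂ = 242 kPa.
W = nRT ln(V₂/V₁) = 0.356×8.314×489×ln(0.129) = -2960 J.

-2960 J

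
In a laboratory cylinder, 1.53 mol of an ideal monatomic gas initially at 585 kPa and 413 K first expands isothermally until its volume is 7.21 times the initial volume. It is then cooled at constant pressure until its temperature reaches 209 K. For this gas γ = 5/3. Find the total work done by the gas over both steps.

V₁ = nRT₁/P₁ = 1.53×8.314×413/585 = 8.98 L.
Step 1 — Isothermal: T stays 413 K; PV = const ⇒ V₂ = 64.7 L, P₂ = 81.1 kPa.
ΔU = 0 (ideal gas, T constant).
W = nRT ln(V₂/V₁) = 1.53×8.314×413×ln(7.21) = 10400 J.
Q = ΔU + W = 10400 J.
State after step 1: P = 81.1 kPa, V = 64.7 L, T = 413 K.
Step 2 — Isobaric: P stays 81.1 kPa; V/T = const ⇒ T₂ = 209 K, V₂ = 32.8 L.
W = PΔV = 81.1×(32.8−64.7) kPa·L = -2590 J.
ΔU = nCvΔT = 1.53×12.5×(209−413) = -3890 J.
Q = ΔU + W = nCpΔT = -6490 J.
Net over both steps: W = 7780 J, Q = 3890 J, ΔU = -3890 J.

7780 J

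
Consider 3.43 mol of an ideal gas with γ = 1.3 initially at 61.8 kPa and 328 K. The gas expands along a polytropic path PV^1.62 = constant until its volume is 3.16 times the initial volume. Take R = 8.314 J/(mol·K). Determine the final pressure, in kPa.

9.58 kPa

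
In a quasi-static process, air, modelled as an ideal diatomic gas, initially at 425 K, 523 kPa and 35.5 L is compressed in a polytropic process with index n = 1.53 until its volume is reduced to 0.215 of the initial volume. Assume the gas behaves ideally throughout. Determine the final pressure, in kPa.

Polytropic n=1.53: T₂ = T₁(V₁/V₂)^(n−1) = 425×(4.65)^0.53 = 960 K; P₂ = P₁(V₁/V₂)^n = 5490 kPa.

5490 kPa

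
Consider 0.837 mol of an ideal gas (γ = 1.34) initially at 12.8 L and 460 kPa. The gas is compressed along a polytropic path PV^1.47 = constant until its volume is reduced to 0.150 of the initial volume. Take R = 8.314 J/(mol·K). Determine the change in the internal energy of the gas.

T₁ = P₁V₁/(nR) = 460×12.8/(0.837×8.314) = 846 K.
Polytropic n=1.47: T₂ = T₁(V₁/V₂)^(n−1) = 846×(6.67)^0.47 = 2060 K; P₂ = P₁(V₁/V₂)^n = 7480 kPa.
For an ideal gas ΔU = nCvΔT with Cv = R/(γ−1) = 24.5 J/(mol·K).
ΔU = 0.837×24.5×(2060−846) = 24900 J.

24900 J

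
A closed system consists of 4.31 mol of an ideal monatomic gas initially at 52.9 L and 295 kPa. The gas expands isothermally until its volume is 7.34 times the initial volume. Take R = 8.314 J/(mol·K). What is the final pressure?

40.2 kPa

T₁ = P₁V₁/(nR) = 295×52.9/(4.31×8.314) = 436 K.
Isothermal: T stays 436 K; PV = const ⇒ V₂ = 388 L, P₂ = 40.2 kPa.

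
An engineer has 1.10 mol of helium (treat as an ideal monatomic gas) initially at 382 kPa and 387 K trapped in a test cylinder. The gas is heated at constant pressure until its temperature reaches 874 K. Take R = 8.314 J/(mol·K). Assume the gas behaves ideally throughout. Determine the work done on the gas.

-4450 J

V₁ = nRT₁/P₁ = 1.10×8.314×387/382 = 9.27 L.
Isobaric: P stays 382 kPa; V/T = const ⇒ T₂ = 874 K, V₂ = 20.9 L.
W = PΔV = 382×(20.9−9.27) kPa·L = 4450 J.
Work done on the gas = −W_by = -4450 J.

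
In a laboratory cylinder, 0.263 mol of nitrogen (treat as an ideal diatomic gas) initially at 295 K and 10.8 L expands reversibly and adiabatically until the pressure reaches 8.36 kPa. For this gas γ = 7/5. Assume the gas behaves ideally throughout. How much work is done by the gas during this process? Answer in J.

P₁ = nRT₁/V₁ = 0.263×8.314×295/10.8 = 59.7 kPa.
Adiabatic: T₂/T₁ = (P₂/P₁)^((γ−1)/γ) ⇒ T₂ = 295×(0.140)^0.286 = 168 K; V₂ = 44.0 L.
ΔU = nCvΔT = 0.263×20.8×(168−295) = -693 J.
Q = 0 for an adiabatic process, so W = −ΔU = 693 J.

693 J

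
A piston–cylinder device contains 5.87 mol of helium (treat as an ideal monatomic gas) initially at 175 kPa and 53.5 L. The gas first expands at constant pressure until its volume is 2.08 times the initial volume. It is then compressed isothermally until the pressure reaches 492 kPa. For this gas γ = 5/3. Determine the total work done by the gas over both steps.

-10000 J

T₁ = P₁V₁/(nR) = 175×53.5/(5.87×8.314) = 192 K.
Step 1 — Isobaric: P stays 175 kPa; V/T = const ⇒ T₂ = 399 K, V₂ = 111 L.
W = PΔV = 175×(111−53.5) kPa·L = 10100 J.
ΔU = nCvΔT = 5.87×12.5×(399−192) = 15200 J.
Q = ΔU + W = nCpΔT = 25300 J.
State after step 1: P = 175 kPa, V = 111 L, T = 399 K.
Step 2 — Isothermal: T stays 399 K; PV = const ⇒ V₂ = 39.6 L, P₂ = 492 kPa.
ΔU = 0 (ideal gas, T constant).
W = nRT ln(V₂/V₁) = 5.87×8.314×399×ln(0.356) = -20100 J.
Q = ΔU + W = -20100 J.
Net over both steps: W = -10000 J, Q = 5150 J, ΔU = 15200 J.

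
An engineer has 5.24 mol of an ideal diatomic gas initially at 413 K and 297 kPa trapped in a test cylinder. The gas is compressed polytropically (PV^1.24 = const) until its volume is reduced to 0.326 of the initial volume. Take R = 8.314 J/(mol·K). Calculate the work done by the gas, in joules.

V₁ = nRT₁/P₁ = 5.24×8.314×413/297 = 60.6 L.
Polytropic n=1.24: T₂ = T₁(V₁/V₂)^(n−1) = 413×(3.07)^0.24 = 540 K; P₂ = P₁(V₁/V₂)^n = 1190 kPa.
W = (P₁V₁−P₂V₂)/(n−1) = (297×60.6−1190×19.7)/0.24 = -23100 J.

-23100 J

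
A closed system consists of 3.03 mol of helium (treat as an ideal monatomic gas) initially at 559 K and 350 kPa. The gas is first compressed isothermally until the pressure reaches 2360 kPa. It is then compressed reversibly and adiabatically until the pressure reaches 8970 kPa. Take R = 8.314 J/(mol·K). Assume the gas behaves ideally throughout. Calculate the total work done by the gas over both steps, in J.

-41800 J

V₁ = nRT₁/P₁ = 3.03×8.314×559/350 = 40.2 L.
Step 1 — Isothermal: T stays 559 K; PV = const ⇒ V₂ = 5.97 L, P₂ = 2360 kPa.
ΔU = 0 (ideal gas, T constant).
W = nRT ln(V₂/V₁) = 3.03×8.314×559×ln(0.148) = -26900 J.
Q = ΔU + W = -26900 J.
State after step 1: P = 2360 kPa, V = 5.97 L, T = 559 K.
Step 2 — Adiabatic: T₂/T₁ = (P₂/P₁)^((γ−1)/γ) ⇒ T₂ = 559×(3.80)^0.400 = 954 K; V₂ = 2.68 L.
ΔU = nCvΔT = 3.03×12.5×(954−559) = 14900 J.
Q = 0 for an adiabatic process, so W = −ΔU = -14900 J.
Net over both steps: W = -41800 J, Q = -26900 J, ΔU = 14900 J.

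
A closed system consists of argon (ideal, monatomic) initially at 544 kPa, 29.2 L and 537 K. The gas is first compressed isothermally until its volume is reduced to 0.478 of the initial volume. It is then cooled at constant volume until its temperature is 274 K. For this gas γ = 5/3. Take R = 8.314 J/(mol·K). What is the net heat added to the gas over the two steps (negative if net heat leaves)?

n = P₁V₁/(RT₁) = 544×29.2/(8.314×537) = 3.56 mol.
Step 1 — Isothermal: T stays 537 K; PV = const ⇒ V₂ = 14.0 L, P₂ = 1140 kPa.
ΔU = 0 (ideal gas, T constant).
W = nRT ln(V₂/V₁) = 3.56×8.314×537×ln(0.478) = -11700 J.
Q = ΔU + W = -11700 J.
State after step 1: P = 1140 kPa, V = 14.0 L, T = 537 K.
Step 2 — Isochoric: V stays 14.0 L; P/T = const ⇒ T₂ = 274 K, P₂ = 581 kPa.
W = 0 (no volume change).
ΔU = nCvΔT = 3.56×12.5×(274−537) = -11700 J.
Q = ΔU = -11700 J.
Net over both steps: W = -11700 J, Q = -23400 J, ΔU = -11700 J.

-23400 J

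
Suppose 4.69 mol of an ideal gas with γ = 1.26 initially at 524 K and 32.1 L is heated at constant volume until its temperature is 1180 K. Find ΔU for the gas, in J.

P₁ = nRT₁/V₁ = 4.69×8.314×524/32.1 = 637 kPa.
Isochoric: V stays 32.1 L; P/T = const ⇒ T₂ = 1180 K, P₂ = 1430 kPa.
For an ideal gas ΔU = nCvΔT with Cv = R/(γ−1) = 32.0 J/(mol·K).
ΔU = 4.69×32.0×(1180−524) = 98400 J.

98400 J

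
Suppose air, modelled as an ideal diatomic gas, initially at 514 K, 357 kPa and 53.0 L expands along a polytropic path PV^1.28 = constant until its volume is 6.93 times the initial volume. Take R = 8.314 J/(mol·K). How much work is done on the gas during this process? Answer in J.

-28300 J

n = P₁V₁/(RT₁) = 357×53.0/(8.314×514) = 4.43 mol.
Polytropic n=1.28: T₂ = T₁(V₁/V₂)^(n−1) = 514×(0.144)^0.28 = 299 K; P₂ = P₁(V₁/V₂)^n = 30.0 kPa.
W = (P₁V₁−P₂V₂)/(n−1) = (357×53.0−30.0×367)/0.28 = 28300 J.
Work done on the gas = −W_by = -28300 J.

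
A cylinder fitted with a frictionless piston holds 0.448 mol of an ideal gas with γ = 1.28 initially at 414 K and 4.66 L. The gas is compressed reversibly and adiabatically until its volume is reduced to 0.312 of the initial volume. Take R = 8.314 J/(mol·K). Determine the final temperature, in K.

574 K

P₁ = nRT₁/V₁ = 0.448×8.314×414/4.66 = 331 kPa.
Adiabatic: TV^(γ−1) = const ⇒ T₂ = 414×(3.21)^0.280 = 574 K; PV^γ = const ⇒ P₂ = 1470 kPa.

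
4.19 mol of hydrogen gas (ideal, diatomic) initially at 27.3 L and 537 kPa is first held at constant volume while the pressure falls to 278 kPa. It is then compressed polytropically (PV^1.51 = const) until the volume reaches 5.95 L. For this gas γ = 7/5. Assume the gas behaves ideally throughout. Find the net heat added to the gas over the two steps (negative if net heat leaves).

-12900 J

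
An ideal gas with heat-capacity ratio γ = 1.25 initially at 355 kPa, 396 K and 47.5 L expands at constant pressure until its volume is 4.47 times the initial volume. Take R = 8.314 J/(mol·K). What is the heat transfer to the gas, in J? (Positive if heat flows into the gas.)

293000 J

n = P₁V₁/(RT₁) = 355×47.5/(8.314×396) = 5.12 mol.
Isobaric: P stays 355 kPa; V/T = const ⇒ T₂ = 1770 K, V₂ = 212 L.
W = PΔV = 355×(212−47.5) kPa·L = 58500 J.
ΔU = nCvΔT = 5.12×33.3×(1770−396) = 234000 J.
Q = ΔU + W = nCpΔT = 293000 J.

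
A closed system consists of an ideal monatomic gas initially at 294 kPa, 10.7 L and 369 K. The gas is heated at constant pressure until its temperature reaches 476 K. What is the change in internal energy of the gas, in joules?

n = P₁V₁/(RT₁) = 294×10.7/(8.314×369) = 1.03 mol.
Isobaric: P stays 294 kPa; V/T = const ⇒ T₂ = 476 K, V₂ = 13.8 L.
For an ideal gas ΔU = nCvΔT with Cv = (3/2)R = 12.5 J/(mol·K).
ΔU = 1.03×12.5×(476−369) = 1370 J.

1370 J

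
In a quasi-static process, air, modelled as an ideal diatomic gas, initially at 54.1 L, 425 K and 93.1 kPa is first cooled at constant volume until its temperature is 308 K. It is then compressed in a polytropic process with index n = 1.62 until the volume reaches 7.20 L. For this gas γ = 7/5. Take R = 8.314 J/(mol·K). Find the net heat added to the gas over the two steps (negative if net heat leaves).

4600 J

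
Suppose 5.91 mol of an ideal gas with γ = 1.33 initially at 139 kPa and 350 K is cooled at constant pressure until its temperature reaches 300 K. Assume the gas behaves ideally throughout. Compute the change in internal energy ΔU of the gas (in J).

V₁ = nRT₁/P₁ = 5.91×8.314×350/139 = 124 L.
Isobaric: P stays 139 kPa; V/T = const ⇒ T₂ = 300 K, V₂ = 106 L.
For an ideal gas ΔU = nCvΔT with Cv = R/(γ−1) = 25.2 J/(mol·K).
ΔU = 5.91×25.2×(300−350) = -7440 J.

-7440 J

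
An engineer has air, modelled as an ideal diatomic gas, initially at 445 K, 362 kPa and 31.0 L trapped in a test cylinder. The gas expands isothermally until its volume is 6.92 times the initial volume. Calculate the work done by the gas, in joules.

n = P₁V₁/(RT₁) = 362×31.0/(8.314×445) = 3.03 mol.
Isothermal: T stays 445 K; PV = const ⇒ V₂ = 215 L, P₂ = 52.3 kPa.
W = nRT ln(V₂/V₁) = 3.03×8.314×445×ln(6.92) = 21700 J.

21700 J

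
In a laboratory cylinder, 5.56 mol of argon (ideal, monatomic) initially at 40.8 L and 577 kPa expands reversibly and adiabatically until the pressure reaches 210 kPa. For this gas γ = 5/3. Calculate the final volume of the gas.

74.8 L

T₁ = P₁V₁/(nR) = 577×40.8/(5.56×8.314) = 509 K.
Adiabatic: T₂/T₁ = (P₂/P₁)^((γ−1)/γ) ⇒ T₂ = 509×(0.364)^0.400 = 340 K; V₂ = 74.8 L.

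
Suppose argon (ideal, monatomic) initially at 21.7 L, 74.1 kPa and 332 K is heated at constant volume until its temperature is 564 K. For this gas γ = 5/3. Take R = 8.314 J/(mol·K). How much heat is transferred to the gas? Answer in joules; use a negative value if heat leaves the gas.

n = P₁V₁/(RT₁) = 74.1×21.7/(8.314×332) = 0.583 mol.
Isochoric: V stays 21.7 L; P/T = const ⇒ T₂ = 564 K, P₂ = 126 kPa.
W = 0 (no volume change).
ΔU = nCvΔT = 0.583×12.5×(564−332) = 1690 J.
Q = ΔU = 1690 J.

1690 J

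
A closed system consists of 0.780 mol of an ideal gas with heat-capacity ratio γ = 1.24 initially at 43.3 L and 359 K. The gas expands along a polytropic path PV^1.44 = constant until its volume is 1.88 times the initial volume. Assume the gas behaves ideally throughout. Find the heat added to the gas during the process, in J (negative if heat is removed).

-1070 J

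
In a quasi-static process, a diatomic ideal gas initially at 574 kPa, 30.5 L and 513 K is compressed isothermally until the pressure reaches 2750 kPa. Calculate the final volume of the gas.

Isothermal: T stays 513 K; PV = const ⇒ V₂ = 6.37 L, P₂ = 2750 kPa.

6.37 L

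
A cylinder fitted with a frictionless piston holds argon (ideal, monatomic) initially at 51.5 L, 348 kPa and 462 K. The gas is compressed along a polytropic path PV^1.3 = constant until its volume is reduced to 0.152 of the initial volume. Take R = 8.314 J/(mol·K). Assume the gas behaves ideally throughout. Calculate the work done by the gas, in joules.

-45400 J

n = P₁V₁/(RT₁) = 348×51.5/(8.314×462) = 4.67 mol.
Polytropic n=1.3: T₂ = T₁(V₁/V₂)^(n−1) = 462×(6.58)^0.30 = 813 K; P₂ = P₁(V₁/V₂)^n = 4030 kPa.
W = (P₁V₁−P₂V₂)/(n−1) = (348×51.5−4030×7.83)/0.30 = -45400 J.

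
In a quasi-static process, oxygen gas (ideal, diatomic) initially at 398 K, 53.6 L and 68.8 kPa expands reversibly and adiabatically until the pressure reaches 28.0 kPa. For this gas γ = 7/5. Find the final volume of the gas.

102 L

Adiabatic: T₂/T₁ = (P₂/P₁)^((γ−1)/γ) ⇒ T₂ = 398×(0.407)^0.286 = 308 K; V₂ = 102 L.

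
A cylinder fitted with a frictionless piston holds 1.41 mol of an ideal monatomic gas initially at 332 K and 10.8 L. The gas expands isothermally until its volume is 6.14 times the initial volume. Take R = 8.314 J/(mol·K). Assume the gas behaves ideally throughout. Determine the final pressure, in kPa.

58.7 kPa

P₁ = nRT₁/V₁ = 1.41×8.314×332/10.8 = 360 kPa.
Isothermal: T stays 332 K; PV = const ⇒ V₂ = 66.3 L, P₂ = 58.7 kPa.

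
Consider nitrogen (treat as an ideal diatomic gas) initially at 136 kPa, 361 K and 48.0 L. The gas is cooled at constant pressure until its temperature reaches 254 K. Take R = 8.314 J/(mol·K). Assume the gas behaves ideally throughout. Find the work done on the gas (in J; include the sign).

1930 J

n = P₁V₁/(RT₁) = 136×48.0/(8.314×361) = 2.18 mol.
Isobaric: P stays 136 kPa; V/T = const ⇒ T₂ = 254 K, V₂ = 33.8 L.
W = PΔV = 136×(33.8−48.0) kPa·L = -1930 J.
Work done on the gas = −W_by = 1930 J.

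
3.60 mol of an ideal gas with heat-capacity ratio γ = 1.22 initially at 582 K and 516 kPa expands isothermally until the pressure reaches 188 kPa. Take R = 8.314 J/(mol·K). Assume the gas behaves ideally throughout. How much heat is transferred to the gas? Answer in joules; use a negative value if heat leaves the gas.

V₁ = nRT₁/P₁ = 3.60×8.314×582/516 = 33.8 L.
Isothermal: T stays 582 K; PV = const ⇒ V₂ = 92.7 L, P₂ = 188 kPa.
ΔU = 0 (ideal gas, T constant).
W = nRT ln(V₂/V₁) = 3.60×8.314×582×ln(2.74) = 17600 J.
Q = ΔU + W = 17600 J.

17600 J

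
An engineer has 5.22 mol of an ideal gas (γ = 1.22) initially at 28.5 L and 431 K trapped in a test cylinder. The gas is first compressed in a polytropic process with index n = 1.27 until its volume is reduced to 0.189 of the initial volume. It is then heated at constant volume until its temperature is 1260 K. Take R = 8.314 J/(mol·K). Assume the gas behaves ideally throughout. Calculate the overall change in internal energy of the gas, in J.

P₁ = nRT₁/V₁ = 5.22×8.314×431/28.5 = 656 kPa.
Step 1 — Polytropic n=1.27: T₂ = T₁(V₁/V₂)^(n−1) = 431×(5.29)^0.27 = 676 K; P₂ = P₁(V₁/V₂)^n = 5450 kPa.
W = (P₁V₁−P₂V₂)/(n−1) = (656×28.5−5450×5.39)/0.27 = -39400 J.
ΔU = nCvΔT = 5.22×37.8×(676−431) = 48300 J.
Q = ΔU + W = 8940 J.
State after step 1: P = 5450 kPa, V = 5.39 L, T = 676 K.
Step 2 — Isochoric: V stays 5.39 L; P/T = const ⇒ T₂ = 1260 K, P₂ = 10200 kPa.
W = 0 (no volume change).
ΔU = nCvΔT = 5.22×37.8×(1260−676) = 115000 J.
Q = ΔU = 115000 J.
Net over both steps: W = -39400 J, Q = 124000 J, ΔU = 164000 J.

164000 J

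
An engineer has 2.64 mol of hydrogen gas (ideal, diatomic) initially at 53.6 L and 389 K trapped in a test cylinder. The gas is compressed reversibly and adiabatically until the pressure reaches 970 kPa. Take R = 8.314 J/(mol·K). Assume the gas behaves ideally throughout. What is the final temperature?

P₁ = nRT₁/V₁ = 2.64×8.314×389/53.6 = 159 kPa.
Adiabatic: T₂/T₁ = (P₂/P₁)^((γ−1)/γ) ⇒ T₂ = 389×(6.09)^0.286 = 652 K; V₂ = 14.7 L.

652 K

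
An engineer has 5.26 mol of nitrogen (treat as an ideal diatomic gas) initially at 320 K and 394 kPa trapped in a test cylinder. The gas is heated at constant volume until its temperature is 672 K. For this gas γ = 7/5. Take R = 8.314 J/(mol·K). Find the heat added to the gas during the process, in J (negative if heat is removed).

V₁ = nRT₁/P₁ = 5.26×8.314×320/394 = 35.5 L.
Isochoric: V stays 35.5 L; P/T = const ⇒ T₂ = 672 K, P₂ = 827 kPa.
W = 0 (no volume change).
ΔU = nCvΔT = 5.26×20.8×(672−320) = 38500 J.
Q = ΔU = 38500 J.

38500 J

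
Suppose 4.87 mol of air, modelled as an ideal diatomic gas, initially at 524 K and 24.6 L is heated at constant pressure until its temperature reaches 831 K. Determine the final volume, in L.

39.0 L

P₁ = nRT₁/V₁ = 4.87×8.314×524/24.6 = 862 kPa.
Isobaric: P stays 862 kPa; V/T = const ⇒ T₂ = 831 K, V₂ = 39.0 L.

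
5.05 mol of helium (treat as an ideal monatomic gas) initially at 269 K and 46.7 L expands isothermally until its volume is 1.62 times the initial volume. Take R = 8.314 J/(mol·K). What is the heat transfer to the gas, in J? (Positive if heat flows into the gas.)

P₁ = nRT₁/V₁ = 5.05×8.314×269/46.7 = 242 kPa.
Isothermal: T stays 269 K; PV = const ⇒ V₂ = 75.7 L, P₂ = 149 kPa.
ΔU = 0 (ideal gas, T constant).
W = nRT ln(V₂/V₁) = 5.05×8.314×269×ln(1.62) = 5450 J.
Q = ΔU + W = 5450 J.

5450 J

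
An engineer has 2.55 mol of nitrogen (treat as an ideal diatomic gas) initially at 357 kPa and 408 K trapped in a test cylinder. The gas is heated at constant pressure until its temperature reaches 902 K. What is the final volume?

53.6 L

V₁ = nRT₁/P₁ = 2.55×8.314×408/357 = 24.2 L.
Isobaric: P stays 357 kPa; V/T = const ⇒ T₂ = 902 K, V₂ = 53.6 L.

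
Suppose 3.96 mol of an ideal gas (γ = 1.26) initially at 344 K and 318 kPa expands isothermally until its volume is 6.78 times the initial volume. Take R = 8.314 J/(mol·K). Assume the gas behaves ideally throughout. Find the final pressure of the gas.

V₁ = nRT₁/P₁ = 3.96×8.314×344/318 = 35.6 L.
Isothermal: T stays 344 K; PV = const ⇒ V₂ = 241 L, P₂ = 46.9 kPa.

46.9 kPa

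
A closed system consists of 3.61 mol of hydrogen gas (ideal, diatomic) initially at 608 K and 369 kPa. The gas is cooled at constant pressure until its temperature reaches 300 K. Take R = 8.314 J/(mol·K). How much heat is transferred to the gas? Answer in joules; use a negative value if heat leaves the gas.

-32400 J

V₁ = nRT₁/P₁ = 3.61×8.314×608/369 = 49.5 L.
Isobaric: P stays 369 kPa; V/T = const ⇒ T₂ = 300 K, V₂ = 24.4 L.
W = PΔV = 369×(24.4−49.5) kPa·L = -9240 J.
ΔU = nCvΔT = 3.61×20.8×(300−608) = -23100 J.
Q = ΔU + W = nCpΔT = -32400 J.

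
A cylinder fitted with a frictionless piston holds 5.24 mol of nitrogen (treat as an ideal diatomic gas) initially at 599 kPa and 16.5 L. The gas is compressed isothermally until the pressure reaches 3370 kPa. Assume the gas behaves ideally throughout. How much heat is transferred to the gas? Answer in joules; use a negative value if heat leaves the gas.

T₁ = P₁V₁/(nR) = 599×16.5/(5.24×8.314) = 227 K.
Isothermal: T stays 227 K; PV = const ⇒ V₂ = 2.93 L, P₂ = 3370 kPa.
ΔU = 0 (ideal gas, T constant).
W = nRT ln(V₂/V₁) = 5.24×8.314×227×ln(0.178) = -17100 J.
Q = ΔU + W = -17100 J.

-17100 J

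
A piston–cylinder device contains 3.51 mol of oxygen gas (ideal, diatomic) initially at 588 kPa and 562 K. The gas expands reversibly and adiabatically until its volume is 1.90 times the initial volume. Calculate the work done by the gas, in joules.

9280 J

V₁ = nRT₁/P₁ = 3.51×8.314×562/588 = 27.9 L.
Adiabatic: TV^(γ−1) = const ⇒ T₂ = 562×(0.526)^0.400 = 435 K; PV^γ = const ⇒ P₂ = 239 kPa.
ΔU = nCvΔT = 3.51×20.8×(435−562) = -9280 J.
Q = 0 for an adiabatic process, so W = −ΔU = 9280 J.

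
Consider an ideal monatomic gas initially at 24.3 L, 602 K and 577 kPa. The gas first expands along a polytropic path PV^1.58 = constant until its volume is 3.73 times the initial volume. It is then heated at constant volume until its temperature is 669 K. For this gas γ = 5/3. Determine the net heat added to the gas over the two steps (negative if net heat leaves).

n = P₁V₁/(RT₁) = 577×24.3/(8.314×602) = 2.80 mol.
Step 1 — Polytropic n=1.58: T₂ = T₁(V₁/V₂)^(n−1) = 602×(0.268)^0.58 = 281 K; P₂ = P₁(V₁/V₂)^n = 72.1 kPa.
W = (P₁V₁−P₂V₂)/(n−1) = (577×24.3−72.1×90.6)/0.58 = 12900 J.
ΔU = nCvΔT = 2.80×12.5×(281−602) = -11200 J.
Q = ΔU + W = 1680 J.
State after step 1: P = 72.1 kPa, V = 90.6 L, T = 281 K.
Step 2 — Isochoric: V stays 90.6 L; P/T = const ⇒ T₂ = 669 K, P₂ = 172 kPa.
W = 0 (no volume change).
ΔU = nCvΔT = 2.80×12.5×(669−281) = 13600 J.
Q = ΔU = 13600 J.
Net over both steps: W = 12900 J, Q = 15200 J, ΔU = 2340 J.

15200 J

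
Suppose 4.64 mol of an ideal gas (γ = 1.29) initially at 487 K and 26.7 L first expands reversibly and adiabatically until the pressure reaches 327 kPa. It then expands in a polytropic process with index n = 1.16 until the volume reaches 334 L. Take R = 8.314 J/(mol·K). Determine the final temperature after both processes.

301 K

P₁ = nRT₁/V₁ = 4.64×8.314×487/26.7 = 704 kPa.
Step 1 — Adiabatic: T₂/T₁ = (P₂/P₁)^((γ−1)/γ) ⇒ T₂ = 487×(0.465)^0.225 = 410 K; V₂ = 48.4 L.
ΔU = nCvΔT = 4.64×28.7×(410−487) = -10300 J.
Q = 0 for an adiabatic process, so W = −ΔU = 10300 J.
State after step 1: P = 327 kPa, V = 48.4 L, T = 410 K.
Step 2 — Polytropic n=1.16: T₂ = T₁(V₁/V₂)^(n−1) = 410×(0.145)^0.16 = 301 K; P₂ = P₁(V₁/V₂)^n = 34.8 kPa.
W = (P₁V₁−P₂V₂)/(n−1) = (327×48.4−34.8×334)/0.16 = 26300 J.
ΔU = nCvΔT = 4.64×28.7×(301−410) = -14500 J.
Q = ΔU + W = 11800 J.
Net over both steps: W = 36500 J, Q = 11800 J, ΔU = -24800 J.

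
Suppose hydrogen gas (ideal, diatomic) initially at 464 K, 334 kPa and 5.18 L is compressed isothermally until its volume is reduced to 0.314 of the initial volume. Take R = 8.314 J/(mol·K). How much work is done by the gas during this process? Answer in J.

-2000 J

n = P₁V₁/(RT₁) = 334×5.18/(8.314×464) = 0.448 mol.
Isothermal: T stays 464 K; PV = const ⇒ V₂ = 1.63 L, P₂ = 1060 kPa.
W = nRT ln(V₂/V₁) = 0.448×8.314×464×ln(0.314) = -2000 J.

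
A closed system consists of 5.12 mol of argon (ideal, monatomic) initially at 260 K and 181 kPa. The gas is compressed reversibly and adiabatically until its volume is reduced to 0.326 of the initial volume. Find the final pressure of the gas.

V₁ = nRT₁/P₁ = 5.12×8.314×260/181 = 61.1 L.
Adiabatic: TV^(γ−1) = const ⇒ T₂ = 260×(3.07)^0.667 = 549 K; PV^γ = const ⇒ P₂ = 1170 kPa.

1170 kPa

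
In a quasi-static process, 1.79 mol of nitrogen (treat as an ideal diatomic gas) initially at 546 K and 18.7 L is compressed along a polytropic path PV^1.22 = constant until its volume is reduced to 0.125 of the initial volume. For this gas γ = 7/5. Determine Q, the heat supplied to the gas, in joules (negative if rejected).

P₁ = nRT₁/V₁ = 1.79×8.314×546/18.7 = 435 kPa.
Polytropic n=1.22: T₂ = T₁(V₁/V₂)^(n−1) = 546×(8.00)^0.22 = 863 K; P₂ = P₁(V₁/V₂)^n = 5490 kPa.
W = (P₁V₁−P₂V₂)/(n−1) = (435×18.7−5490×2.34)/0.22 = -21400 J.
ΔU = nCvΔT = 1.79×20.8×(863−546) = 11800 J.
Q = ΔU + W = -9640 J.

-9640 J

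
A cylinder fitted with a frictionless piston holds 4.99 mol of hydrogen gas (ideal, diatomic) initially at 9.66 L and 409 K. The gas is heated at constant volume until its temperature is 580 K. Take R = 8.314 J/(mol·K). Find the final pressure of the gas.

2490 kPa

P₁ = nRT₁/V₁ = 4.99×8.314×409/9.66 = 1760 kPa.
Isochoric: V stays 9.66 L; P/T = const ⇒ T₂ = 580 K, P₂ = 2490 kPa.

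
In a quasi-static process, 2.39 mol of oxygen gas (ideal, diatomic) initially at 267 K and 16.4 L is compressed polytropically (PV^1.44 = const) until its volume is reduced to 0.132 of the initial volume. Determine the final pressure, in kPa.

P₁ = nRT₁/V₁ = 2.39×8.314×267/16.4 = 324 kPa.
Polytropic n=1.44: T₂ = T₁(V₁/V₂)^(n−1) = 267×(7.58)^0.44 = 651 K; P₂ = P₁(V₁/V₂)^n = 5970 kPa.

5970 kPa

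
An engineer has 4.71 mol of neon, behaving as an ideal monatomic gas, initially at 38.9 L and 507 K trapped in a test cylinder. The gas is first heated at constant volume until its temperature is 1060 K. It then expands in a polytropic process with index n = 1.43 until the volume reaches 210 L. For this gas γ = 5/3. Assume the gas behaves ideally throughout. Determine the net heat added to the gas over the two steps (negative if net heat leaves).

P₁ = nRT₁/V₁ = 4.71×8.314×507/38.9 = 510 kPa.
Step 1 — Isochoric: V stays 38.9 L; P/T = const ⇒ T₂ = 1060 K, P₂ = 1070 kPa.
W = 0 (no volume change).
ΔU = nCvΔT = 4.71×12.5×(1060−507) = 32500 J.
Q = ΔU = 32500 J.
State after step 1: P = 1070 kPa, V = 38.9 L, T = 1060 K.
Step 2 — Polytropic n=1.43: T₂ = T₁(V₁/V₂)^(n−1) = 1060×(0.185)^0.43 = 513 K; P₂ = P₁(V₁/V₂)^n = 95.7 kPa.
W = (P₁V₁−P₂V₂)/(n−1) = (1070×38.9−95.7×210)/0.43 = 49800 J.
ΔU = nCvΔT = 4.71×12.5×(513−1060) = -32100 J.
Q = ΔU + W = 17700 J.
Net over both steps: W = 49800 J, Q = 50200 J, ΔU = 374 J.

50200 J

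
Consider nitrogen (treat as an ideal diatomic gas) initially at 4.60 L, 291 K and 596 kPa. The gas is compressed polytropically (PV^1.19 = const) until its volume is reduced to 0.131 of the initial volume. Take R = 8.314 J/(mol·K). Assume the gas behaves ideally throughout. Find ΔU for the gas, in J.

3230 J

n = P₁V₁/(RT₁) = 596×4.60/(8.314×291) = 1.13 mol.
Polytropic n=1.19: T₂ = T₁(V₁/V₂)^(n−1) = 291×(7.63)^0.19 = 428 K; P₂ = P₁(V₁/V₂)^n = 6690 kPa.
For an ideal gas ΔU = nCvΔT with Cv = (5/2)R = 20.8 J/(mol·K).
ΔU = 1.13×20.8×(428−291) = 3230 J.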